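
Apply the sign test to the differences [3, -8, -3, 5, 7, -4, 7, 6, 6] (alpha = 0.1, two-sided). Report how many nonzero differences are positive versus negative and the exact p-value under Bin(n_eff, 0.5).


Step 1: Discard zero differences. Original n = 9; n_eff = number of nonzero differences = 9.
Nonzero differences (with sign): +3, -8, -3, +5, +7, -4, +7, +6, +6
Step 2: Count signs: positive = 6, negative = 3.
Step 3: Under H0: P(positive) = 0.5, so the number of positives S ~ Bin(9, 0.5).
Step 4: Two-sided exact p-value = sum of Bin(9,0.5) probabilities at or below the observed probability = 0.507812.
Step 5: alpha = 0.1. fail to reject H0.

n_eff = 9, pos = 6, neg = 3, p = 0.507812, fail to reject H0.


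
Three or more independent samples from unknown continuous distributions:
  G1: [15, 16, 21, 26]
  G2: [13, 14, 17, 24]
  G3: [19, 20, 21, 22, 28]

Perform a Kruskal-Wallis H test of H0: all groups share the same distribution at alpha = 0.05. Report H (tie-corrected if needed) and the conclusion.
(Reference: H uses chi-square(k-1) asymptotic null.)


Step 1: Combine all N = 13 observations and assign midranks.
sorted (value, group, rank): (13,G2,1), (14,G2,2), (15,G1,3), (16,G1,4), (17,G2,5), (19,G3,6), (20,G3,7), (21,G1,8.5), (21,G3,8.5), (22,G3,10), (24,G2,11), (26,G1,12), (28,G3,13)
Step 2: Sum ranks within each group.
R_1 = 27.5 (n_1 = 4)
R_2 = 19 (n_2 = 4)
R_3 = 44.5 (n_3 = 5)
Step 3: H = 12/(N(N+1)) * sum(R_i^2/n_i) - 3(N+1)
     = 12/(13*14) * (27.5^2/4 + 19^2/4 + 44.5^2/5) - 3*14
     = 0.065934 * 675.362 - 42
     = 2.529396.
Step 4: Ties present; correction factor C = 1 - 6/(13^3 - 13) = 0.997253. Corrected H = 2.529396 / 0.997253 = 2.536364.
Step 5: Under H0, H ~ chi^2(2); p-value = 0.281343.
Step 6: alpha = 0.05. fail to reject H0.

H = 2.5364, df = 2, p = 0.281343, fail to reject H0.


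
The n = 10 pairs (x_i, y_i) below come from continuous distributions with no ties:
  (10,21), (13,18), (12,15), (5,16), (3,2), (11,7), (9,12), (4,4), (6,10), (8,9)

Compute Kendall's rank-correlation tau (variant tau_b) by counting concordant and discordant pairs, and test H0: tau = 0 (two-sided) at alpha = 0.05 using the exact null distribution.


Step 1: Enumerate the 45 unordered pairs (i,j) with i<j and classify each by sign(x_j-x_i) * sign(y_j-y_i).
  (1,2):dx=+3,dy=-3->D; (1,3):dx=+2,dy=-6->D; (1,4):dx=-5,dy=-5->C; (1,5):dx=-7,dy=-19->C
  (1,6):dx=+1,dy=-14->D; (1,7):dx=-1,dy=-9->C; (1,8):dx=-6,dy=-17->C; (1,9):dx=-4,dy=-11->C
  (1,10):dx=-2,dy=-12->C; (2,3):dx=-1,dy=-3->C; (2,4):dx=-8,dy=-2->C; (2,5):dx=-10,dy=-16->C
  (2,6):dx=-2,dy=-11->C; (2,7):dx=-4,dy=-6->C; (2,8):dx=-9,dy=-14->C; (2,9):dx=-7,dy=-8->C
  (2,10):dx=-5,dy=-9->C; (3,4):dx=-7,dy=+1->D; (3,5):dx=-9,dy=-13->C; (3,6):dx=-1,dy=-8->C
  (3,7):dx=-3,dy=-3->C; (3,8):dx=-8,dy=-11->C; (3,9):dx=-6,dy=-5->C; (3,10):dx=-4,dy=-6->C
  (4,5):dx=-2,dy=-14->C; (4,6):dx=+6,dy=-9->D; (4,7):dx=+4,dy=-4->D; (4,8):dx=-1,dy=-12->C
  (4,9):dx=+1,dy=-6->D; (4,10):dx=+3,dy=-7->D; (5,6):dx=+8,dy=+5->C; (5,7):dx=+6,dy=+10->C
  (5,8):dx=+1,dy=+2->C; (5,9):dx=+3,dy=+8->C; (5,10):dx=+5,dy=+7->C; (6,7):dx=-2,dy=+5->D
  (6,8):dx=-7,dy=-3->C; (6,9):dx=-5,dy=+3->D; (6,10):dx=-3,dy=+2->D; (7,8):dx=-5,dy=-8->C
  (7,9):dx=-3,dy=-2->C; (7,10):dx=-1,dy=-3->C; (8,9):dx=+2,dy=+6->C; (8,10):dx=+4,dy=+5->C
  (9,10):dx=+2,dy=-1->D
Step 2: C = 33, D = 12, total pairs = 45.
Step 3: tau = (C - D)/(n(n-1)/2) = (33 - 12)/45 = 0.466667.
Step 4: Exact two-sided p-value (enumerate n! = 3628800 permutations of y under H0): p = 0.072550.
Step 5: alpha = 0.05. fail to reject H0.

tau_b = 0.4667 (C=33, D=12), p = 0.072550, fail to reject H0.


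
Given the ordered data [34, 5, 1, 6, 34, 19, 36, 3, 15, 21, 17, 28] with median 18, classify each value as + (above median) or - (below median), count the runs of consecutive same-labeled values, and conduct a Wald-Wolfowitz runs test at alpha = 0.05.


Step 1: Compute median = 18; label A = above, B = below.
Labels in order: ABBBAAABBABA  (n_A = 6, n_B = 6)
Step 2: Count runs R = 7.
Step 3: Under H0 (random ordering), E[R] = 2*n_A*n_B/(n_A+n_B) + 1 = 2*6*6/12 + 1 = 7.0000.
        Var[R] = 2*n_A*n_B*(2*n_A*n_B - n_A - n_B) / ((n_A+n_B)^2 * (n_A+n_B-1)) = 4320/1584 = 2.7273.
        SD[R] = 1.6514.
Step 4: R = E[R], so z = 0 with no continuity correction.
Step 5: Two-sided p-value via normal approximation = 2*(1 - Phi(|z|)) = 1.000000.
Step 6: alpha = 0.05. fail to reject H0.

R = 7, z = 0.0000, p = 1.000000, fail to reject H0.


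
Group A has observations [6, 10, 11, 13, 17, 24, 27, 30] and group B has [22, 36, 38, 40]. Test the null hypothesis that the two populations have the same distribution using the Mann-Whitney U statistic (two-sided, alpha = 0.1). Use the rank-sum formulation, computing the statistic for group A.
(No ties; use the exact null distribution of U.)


Step 1: Combine and sort all 12 observations; assign midranks.
sorted (value, group): (6,X), (10,X), (11,X), (13,X), (17,X), (22,Y), (24,X), (27,X), (30,X), (36,Y), (38,Y), (40,Y)
ranks: 6->1, 10->2, 11->3, 13->4, 17->5, 22->6, 24->7, 27->8, 30->9, 36->10, 38->11, 40->12
Step 2: Rank sum for X: R1 = 1 + 2 + 3 + 4 + 5 + 7 + 8 + 9 = 39.
Step 3: U_X = R1 - n1(n1+1)/2 = 39 - 8*9/2 = 39 - 36 = 3.
       U_Y = n1*n2 - U_X = 32 - 3 = 29.
Step 4: No ties, so the exact null distribution of U (based on enumerating the C(12,8) = 495 equally likely rank assignments) gives the two-sided p-value.
Step 5: p-value = 0.028283; compare to alpha = 0.1. reject H0.

U_X = 3, p = 0.028283, reject H0 at alpha = 0.1.


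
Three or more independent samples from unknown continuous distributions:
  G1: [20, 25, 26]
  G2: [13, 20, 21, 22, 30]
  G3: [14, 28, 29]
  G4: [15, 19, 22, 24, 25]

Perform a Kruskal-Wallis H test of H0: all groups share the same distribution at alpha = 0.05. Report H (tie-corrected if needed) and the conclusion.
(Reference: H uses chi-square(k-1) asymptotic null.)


Step 1: Combine all N = 16 observations and assign midranks.
sorted (value, group, rank): (13,G2,1), (14,G3,2), (15,G4,3), (19,G4,4), (20,G1,5.5), (20,G2,5.5), (21,G2,7), (22,G2,8.5), (22,G4,8.5), (24,G4,10), (25,G1,11.5), (25,G4,11.5), (26,G1,13), (28,G3,14), (29,G3,15), (30,G2,16)
Step 2: Sum ranks within each group.
R_1 = 30 (n_1 = 3)
R_2 = 38 (n_2 = 5)
R_3 = 31 (n_3 = 3)
R_4 = 37 (n_4 = 5)
Step 3: H = 12/(N(N+1)) * sum(R_i^2/n_i) - 3(N+1)
     = 12/(16*17) * (30^2/3 + 38^2/5 + 31^2/3 + 37^2/5) - 3*17
     = 0.044118 * 1182.93 - 51
     = 1.188235.
Step 4: Ties present; correction factor C = 1 - 18/(16^3 - 16) = 0.995588. Corrected H = 1.188235 / 0.995588 = 1.193501.
Step 5: Under H0, H ~ chi^2(3); p-value = 0.754564.
Step 6: alpha = 0.05. fail to reject H0.

H = 1.1935, df = 3, p = 0.754564, fail to reject H0.


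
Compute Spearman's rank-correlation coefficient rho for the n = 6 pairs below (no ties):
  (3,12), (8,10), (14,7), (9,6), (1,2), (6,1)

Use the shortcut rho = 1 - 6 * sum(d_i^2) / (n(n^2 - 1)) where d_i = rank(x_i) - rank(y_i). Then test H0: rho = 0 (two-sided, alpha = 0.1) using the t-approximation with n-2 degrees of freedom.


Step 1: Rank x and y separately (midranks; no ties here).
rank(x): 3->2, 8->4, 14->6, 9->5, 1->1, 6->3
rank(y): 12->6, 10->5, 7->4, 6->3, 2->2, 1->1
Step 2: d_i = R_x(i) - R_y(i); compute d_i^2.
  (2-6)^2=16, (4-5)^2=1, (6-4)^2=4, (5-3)^2=4, (1-2)^2=1, (3-1)^2=4
sum(d^2) = 30.
Step 3: rho = 1 - 6*30 / (6*(6^2 - 1)) = 1 - 180/210 = 0.142857.
Step 4: Under H0, t = rho * sqrt((n-2)/(1-rho^2)) = 0.2887 ~ t(4).
Step 5: Two-sided p-value from the t-distribution with 4 df = 0.787172.
Step 6: alpha = 0.1. fail to reject H0.

rho = 0.1429, p = 0.787172, fail to reject H0 at alpha = 0.1.


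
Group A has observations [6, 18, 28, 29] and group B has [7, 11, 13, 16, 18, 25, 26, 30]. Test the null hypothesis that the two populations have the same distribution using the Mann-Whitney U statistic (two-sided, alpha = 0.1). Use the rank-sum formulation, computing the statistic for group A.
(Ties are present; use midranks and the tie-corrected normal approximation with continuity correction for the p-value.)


Step 1: Combine and sort all 12 observations; assign midranks.
sorted (value, group): (6,X), (7,Y), (11,Y), (13,Y), (16,Y), (18,X), (18,Y), (25,Y), (26,Y), (28,X), (29,X), (30,Y)
ranks: 6->1, 7->2, 11->3, 13->4, 16->5, 18->6.5, 18->6.5, 25->8, 26->9, 28->10, 29->11, 30->12
Step 2: Rank sum for X: R1 = 1 + 6.5 + 10 + 11 = 28.5.
Step 3: U_X = R1 - n1(n1+1)/2 = 28.5 - 4*5/2 = 28.5 - 10 = 18.5.
       U_Y = n1*n2 - U_X = 32 - 18.5 = 13.5.
Step 4: Ties are present, so use the tie-corrected normal approximation (with continuity correction) for the p-value.
Step 5: p-value = 0.733647; compare to alpha = 0.1. fail to reject H0.

U_X = 18.5, p = 0.733647, fail to reject H0 at alpha = 0.1.


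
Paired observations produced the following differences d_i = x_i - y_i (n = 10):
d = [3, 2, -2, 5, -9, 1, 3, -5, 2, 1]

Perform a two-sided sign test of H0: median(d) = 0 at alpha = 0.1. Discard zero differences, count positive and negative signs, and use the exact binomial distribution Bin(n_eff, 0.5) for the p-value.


Step 1: Discard zero differences. Original n = 10; n_eff = number of nonzero differences = 10.
Nonzero differences (with sign): +3, +2, -2, +5, -9, +1, +3, -5, +2, +1
Step 2: Count signs: positive = 7, negative = 3.
Step 3: Under H0: P(positive) = 0.5, so the number of positives S ~ Bin(10, 0.5).
Step 4: Two-sided exact p-value = sum of Bin(10,0.5) probabilities at or below the observed probability = 0.343750.
Step 5: alpha = 0.1. fail to reject H0.

n_eff = 10, pos = 7, neg = 3, p = 0.343750, fail to reject H0.


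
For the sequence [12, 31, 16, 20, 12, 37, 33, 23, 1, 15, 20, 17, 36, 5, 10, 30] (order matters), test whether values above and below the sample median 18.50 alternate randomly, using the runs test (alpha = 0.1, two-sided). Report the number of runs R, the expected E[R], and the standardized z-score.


Step 1: Compute median = 18.50; label A = above, B = below.
Labels in order: BABABAAABBABABBA  (n_A = 8, n_B = 8)
Step 2: Count runs R = 12.
Step 3: Under H0 (random ordering), E[R] = 2*n_A*n_B/(n_A+n_B) + 1 = 2*8*8/16 + 1 = 9.0000.
        Var[R] = 2*n_A*n_B*(2*n_A*n_B - n_A - n_B) / ((n_A+n_B)^2 * (n_A+n_B-1)) = 14336/3840 = 3.7333.
        SD[R] = 1.9322.
Step 4: Continuity-corrected z = (R - 0.5 - E[R]) / SD[R] = (12 - 0.5 - 9.0000) / 1.9322 = 1.2939.
Step 5: Two-sided p-value via normal approximation = 2*(1 - Phi(|z|)) = 0.195709.
Step 6: alpha = 0.1. fail to reject H0.

R = 12, z = 1.2939, p = 0.195709, fail to reject H0.


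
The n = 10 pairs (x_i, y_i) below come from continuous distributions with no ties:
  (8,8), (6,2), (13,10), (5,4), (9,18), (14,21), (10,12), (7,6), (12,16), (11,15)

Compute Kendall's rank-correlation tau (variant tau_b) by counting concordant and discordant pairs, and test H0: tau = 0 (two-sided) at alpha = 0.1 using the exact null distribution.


Step 1: Enumerate the 45 unordered pairs (i,j) with i<j and classify each by sign(x_j-x_i) * sign(y_j-y_i).
  (1,2):dx=-2,dy=-6->C; (1,3):dx=+5,dy=+2->C; (1,4):dx=-3,dy=-4->C; (1,5):dx=+1,dy=+10->C
  (1,6):dx=+6,dy=+13->C; (1,7):dx=+2,dy=+4->C; (1,8):dx=-1,dy=-2->C; (1,9):dx=+4,dy=+8->C
  (1,10):dx=+3,dy=+7->C; (2,3):dx=+7,dy=+8->C; (2,4):dx=-1,dy=+2->D; (2,5):dx=+3,dy=+16->C
  (2,6):dx=+8,dy=+19->C; (2,7):dx=+4,dy=+10->C; (2,8):dx=+1,dy=+4->C; (2,9):dx=+6,dy=+14->C
  (2,10):dx=+5,dy=+13->C; (3,4):dx=-8,dy=-6->C; (3,5):dx=-4,dy=+8->D; (3,6):dx=+1,dy=+11->C
  (3,7):dx=-3,dy=+2->D; (3,8):dx=-6,dy=-4->C; (3,9):dx=-1,dy=+6->D; (3,10):dx=-2,dy=+5->D
  (4,5):dx=+4,dy=+14->C; (4,6):dx=+9,dy=+17->C; (4,7):dx=+5,dy=+8->C; (4,8):dx=+2,dy=+2->C
  (4,9):dx=+7,dy=+12->C; (4,10):dx=+6,dy=+11->C; (5,6):dx=+5,dy=+3->C; (5,7):dx=+1,dy=-6->D
  (5,8):dx=-2,dy=-12->C; (5,9):dx=+3,dy=-2->D; (5,10):dx=+2,dy=-3->D; (6,7):dx=-4,dy=-9->C
  (6,8):dx=-7,dy=-15->C; (6,9):dx=-2,dy=-5->C; (6,10):dx=-3,dy=-6->C; (7,8):dx=-3,dy=-6->C
  (7,9):dx=+2,dy=+4->C; (7,10):dx=+1,dy=+3->C; (8,9):dx=+5,dy=+10->C; (8,10):dx=+4,dy=+9->C
  (9,10):dx=-1,dy=-1->C
Step 2: C = 37, D = 8, total pairs = 45.
Step 3: tau = (C - D)/(n(n-1)/2) = (37 - 8)/45 = 0.644444.
Step 4: Exact two-sided p-value (enumerate n! = 3628800 permutations of y under H0): p = 0.009148.
Step 5: alpha = 0.1. reject H0.

tau_b = 0.6444 (C=37, D=8), p = 0.009148, reject H0.


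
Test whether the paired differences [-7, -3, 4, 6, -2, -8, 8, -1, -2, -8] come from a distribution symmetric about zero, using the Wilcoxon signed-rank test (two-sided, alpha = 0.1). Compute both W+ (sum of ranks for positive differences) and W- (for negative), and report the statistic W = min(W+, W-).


Step 1: Drop any zero differences (none here) and take |d_i|.
|d| = [7, 3, 4, 6, 2, 8, 8, 1, 2, 8]
Step 2: Midrank |d_i| (ties get averaged ranks).
ranks: |7|->7, |3|->4, |4|->5, |6|->6, |2|->2.5, |8|->9, |8|->9, |1|->1, |2|->2.5, |8|->9
Step 3: Attach original signs; sum ranks with positive sign and with negative sign.
W+ = 5 + 6 + 9 = 20
W- = 7 + 4 + 2.5 + 9 + 1 + 2.5 + 9 = 35
(Check: W+ + W- = 55 should equal n(n+1)/2 = 55.)
Step 4: Test statistic W = min(W+, W-) = 20.
Step 5: Ties in |d|, so use the tie-corrected normal approximation.
        E[W] = n(n+1)/4 = 10*11/4 = 27.5.
        Tie groups: |d|=2 (t=2), |d|=8 (t=3); sum(t^3 - t) = 30.
        Var[W] = n(n+1)(2n+1)/24 - sum(t^3-t)/48 = 2310/24 - 30/48 = 95.625.
        z = (W - E[W]) / sqrt(Var[W]) = (20 - 27.5) / 9.7788 = -0.7670.
        Two-sided p = 2*Phi(z) = 0.443102.
Step 6: alpha = 0.1. fail to reject H0.

W+ = 20, W- = 35, W = min = 20, p = 0.443102, fail to reject H0.


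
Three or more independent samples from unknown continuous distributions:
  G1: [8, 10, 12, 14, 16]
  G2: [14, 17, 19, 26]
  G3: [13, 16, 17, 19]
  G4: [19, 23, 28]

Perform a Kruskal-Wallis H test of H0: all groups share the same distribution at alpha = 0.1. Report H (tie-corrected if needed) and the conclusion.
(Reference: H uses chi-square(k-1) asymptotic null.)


Step 1: Combine all N = 16 observations and assign midranks.
sorted (value, group, rank): (8,G1,1), (10,G1,2), (12,G1,3), (13,G3,4), (14,G1,5.5), (14,G2,5.5), (16,G1,7.5), (16,G3,7.5), (17,G2,9.5), (17,G3,9.5), (19,G2,12), (19,G3,12), (19,G4,12), (23,G4,14), (26,G2,15), (28,G4,16)
Step 2: Sum ranks within each group.
R_1 = 19 (n_1 = 5)
R_2 = 42 (n_2 = 4)
R_3 = 33 (n_3 = 4)
R_4 = 42 (n_4 = 3)
Step 3: H = 12/(N(N+1)) * sum(R_i^2/n_i) - 3(N+1)
     = 12/(16*17) * (19^2/5 + 42^2/4 + 33^2/4 + 42^2/3) - 3*17
     = 0.044118 * 1373.45 - 51
     = 9.593382.
Step 4: Ties present; correction factor C = 1 - 42/(16^3 - 16) = 0.989706. Corrected H = 9.593382 / 0.989706 = 9.693165.
Step 5: Under H0, H ~ chi^2(3); p-value = 0.021363.
Step 6: alpha = 0.1. reject H0.

H = 9.6932, df = 3, p = 0.021363, reject H0.


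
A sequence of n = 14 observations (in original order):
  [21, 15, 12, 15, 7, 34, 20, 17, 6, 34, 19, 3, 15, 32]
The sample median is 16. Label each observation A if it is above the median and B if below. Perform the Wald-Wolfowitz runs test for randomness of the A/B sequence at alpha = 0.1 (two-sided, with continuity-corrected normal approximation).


Step 1: Compute median = 16; label A = above, B = below.
Labels in order: ABBBBAAABAABBA  (n_A = 7, n_B = 7)
Step 2: Count runs R = 7.
Step 3: Under H0 (random ordering), E[R] = 2*n_A*n_B/(n_A+n_B) + 1 = 2*7*7/14 + 1 = 8.0000.
        Var[R] = 2*n_A*n_B*(2*n_A*n_B - n_A - n_B) / ((n_A+n_B)^2 * (n_A+n_B-1)) = 8232/2548 = 3.2308.
        SD[R] = 1.7974.
Step 4: Continuity-corrected z = (R + 0.5 - E[R]) / SD[R] = (7 + 0.5 - 8.0000) / 1.7974 = -0.2782.
Step 5: Two-sided p-value via normal approximation = 2*(1 - Phi(|z|)) = 0.780879.
Step 6: alpha = 0.1. fail to reject H0.

R = 7, z = -0.2782, p = 0.780879, fail to reject H0.


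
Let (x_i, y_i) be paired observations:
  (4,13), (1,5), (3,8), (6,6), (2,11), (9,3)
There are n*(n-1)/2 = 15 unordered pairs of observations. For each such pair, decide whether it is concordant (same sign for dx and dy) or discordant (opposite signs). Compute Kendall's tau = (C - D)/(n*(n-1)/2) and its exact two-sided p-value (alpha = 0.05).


Step 1: Enumerate the 15 unordered pairs (i,j) with i<j and classify each by sign(x_j-x_i) * sign(y_j-y_i).
  (1,2):dx=-3,dy=-8->C; (1,3):dx=-1,dy=-5->C; (1,4):dx=+2,dy=-7->D; (1,5):dx=-2,dy=-2->C
  (1,6):dx=+5,dy=-10->D; (2,3):dx=+2,dy=+3->C; (2,4):dx=+5,dy=+1->C; (2,5):dx=+1,dy=+6->C
  (2,6):dx=+8,dy=-2->D; (3,4):dx=+3,dy=-2->D; (3,5):dx=-1,dy=+3->D; (3,6):dx=+6,dy=-5->D
  (4,5):dx=-4,dy=+5->D; (4,6):dx=+3,dy=-3->D; (5,6):dx=+7,dy=-8->D
Step 2: C = 6, D = 9, total pairs = 15.
Step 3: tau = (C - D)/(n(n-1)/2) = (6 - 9)/15 = -0.200000.
Step 4: Exact two-sided p-value (enumerate n! = 720 permutations of y under H0): p = 0.719444.
Step 5: alpha = 0.05. fail to reject H0.

tau_b = -0.2000 (C=6, D=9), p = 0.719444, fail to reject H0.


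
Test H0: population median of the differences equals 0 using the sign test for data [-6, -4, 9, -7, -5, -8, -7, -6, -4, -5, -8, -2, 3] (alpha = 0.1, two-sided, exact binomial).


Step 1: Discard zero differences. Original n = 13; n_eff = number of nonzero differences = 13.
Nonzero differences (with sign): -6, -4, +9, -7, -5, -8, -7, -6, -4, -5, -8, -2, +3
Step 2: Count signs: positive = 2, negative = 11.
Step 3: Under H0: P(positive) = 0.5, so the number of positives S ~ Bin(13, 0.5).
Step 4: Two-sided exact p-value = sum of Bin(13,0.5) probabilities at or below the observed probability = 0.022461.
Step 5: alpha = 0.1. reject H0.

n_eff = 13, pos = 2, neg = 11, p = 0.022461, reject H0.


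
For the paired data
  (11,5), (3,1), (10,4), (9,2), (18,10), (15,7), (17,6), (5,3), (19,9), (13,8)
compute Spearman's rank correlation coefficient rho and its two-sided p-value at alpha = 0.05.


Step 1: Rank x and y separately (midranks; no ties here).
rank(x): 11->5, 3->1, 10->4, 9->3, 18->9, 15->7, 17->8, 5->2, 19->10, 13->6
rank(y): 5->5, 1->1, 4->4, 2->2, 10->10, 7->7, 6->6, 3->3, 9->9, 8->8
Step 2: d_i = R_x(i) - R_y(i); compute d_i^2.
  (5-5)^2=0, (1-1)^2=0, (4-4)^2=0, (3-2)^2=1, (9-10)^2=1, (7-7)^2=0, (8-6)^2=4, (2-3)^2=1, (10-9)^2=1, (6-8)^2=4
sum(d^2) = 12.
Step 3: rho = 1 - 6*12 / (10*(10^2 - 1)) = 1 - 72/990 = 0.927273.
Step 4: Under H0, t = rho * sqrt((n-2)/(1-rho^2)) = 7.0054 ~ t(8).
Step 5: Two-sided p-value from the t-distribution with 8 df = 0.000112.
Step 6: alpha = 0.05. reject H0.

rho = 0.9273, p = 0.000112, reject H0 at alpha = 0.05.


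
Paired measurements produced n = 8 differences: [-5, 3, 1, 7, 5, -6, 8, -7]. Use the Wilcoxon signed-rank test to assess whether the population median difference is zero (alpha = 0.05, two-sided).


Step 1: Drop any zero differences (none here) and take |d_i|.
|d| = [5, 3, 1, 7, 5, 6, 8, 7]
Step 2: Midrank |d_i| (ties get averaged ranks).
ranks: |5|->3.5, |3|->2, |1|->1, |7|->6.5, |5|->3.5, |6|->5, |8|->8, |7|->6.5
Step 3: Attach original signs; sum ranks with positive sign and with negative sign.
W+ = 2 + 1 + 6.5 + 3.5 + 8 = 21
W- = 3.5 + 5 + 6.5 = 15
(Check: W+ + W- = 36 should equal n(n+1)/2 = 36.)
Step 4: Test statistic W = min(W+, W-) = 15.
Step 5: Ties in |d|, so use the tie-corrected normal approximation.
        E[W] = n(n+1)/4 = 8*9/4 = 18.
        Tie groups: |d|=5 (t=2), |d|=7 (t=2); sum(t^3 - t) = 12.
        Var[W] = n(n+1)(2n+1)/24 - sum(t^3-t)/48 = 1224/24 - 12/48 = 50.75.
        z = (W - E[W]) / sqrt(Var[W]) = (15 - 18) / 7.1239 = -0.4211.
        Two-sided p = 2*Phi(z) = 0.673669.
Step 6: alpha = 0.05. fail to reject H0.

W+ = 21, W- = 15, W = min = 15, p = 0.673669, fail to reject H0.


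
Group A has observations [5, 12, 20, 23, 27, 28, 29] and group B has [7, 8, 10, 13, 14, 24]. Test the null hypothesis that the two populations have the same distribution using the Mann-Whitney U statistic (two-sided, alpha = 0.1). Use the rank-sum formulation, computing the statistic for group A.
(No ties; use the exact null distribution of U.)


Step 1: Combine and sort all 13 observations; assign midranks.
sorted (value, group): (5,X), (7,Y), (8,Y), (10,Y), (12,X), (13,Y), (14,Y), (20,X), (23,X), (24,Y), (27,X), (28,X), (29,X)
ranks: 5->1, 7->2, 8->3, 10->4, 12->5, 13->6, 14->7, 20->8, 23->9, 24->10, 27->11, 28->12, 29->13
Step 2: Rank sum for X: R1 = 1 + 5 + 8 + 9 + 11 + 12 + 13 = 59.
Step 3: U_X = R1 - n1(n1+1)/2 = 59 - 7*8/2 = 59 - 28 = 31.
       U_Y = n1*n2 - U_X = 42 - 31 = 11.
Step 4: No ties, so the exact null distribution of U (based on enumerating the C(13,7) = 1716 equally likely rank assignments) gives the two-sided p-value.
Step 5: p-value = 0.180653; compare to alpha = 0.1. fail to reject H0.

U_X = 31, p = 0.180653, fail to reject H0 at alpha = 0.1.


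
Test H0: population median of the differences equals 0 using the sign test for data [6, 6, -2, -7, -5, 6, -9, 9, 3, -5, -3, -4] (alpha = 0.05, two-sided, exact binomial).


Step 1: Discard zero differences. Original n = 12; n_eff = number of nonzero differences = 12.
Nonzero differences (with sign): +6, +6, -2, -7, -5, +6, -9, +9, +3, -5, -3, -4
Step 2: Count signs: positive = 5, negative = 7.
Step 3: Under H0: P(positive) = 0.5, so the number of positives S ~ Bin(12, 0.5).
Step 4: Two-sided exact p-value = sum of Bin(12,0.5) probabilities at or below the observed probability = 0.774414.
Step 5: alpha = 0.05. fail to reject H0.

n_eff = 12, pos = 5, neg = 7, p = 0.774414, fail to reject H0.


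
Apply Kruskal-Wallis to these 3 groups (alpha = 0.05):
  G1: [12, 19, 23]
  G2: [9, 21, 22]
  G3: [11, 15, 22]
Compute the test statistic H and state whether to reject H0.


Step 1: Combine all N = 9 observations and assign midranks.
sorted (value, group, rank): (9,G2,1), (11,G3,2), (12,G1,3), (15,G3,4), (19,G1,5), (21,G2,6), (22,G2,7.5), (22,G3,7.5), (23,G1,9)
Step 2: Sum ranks within each group.
R_1 = 17 (n_1 = 3)
R_2 = 14.5 (n_2 = 3)
R_3 = 13.5 (n_3 = 3)
Step 3: H = 12/(N(N+1)) * sum(R_i^2/n_i) - 3(N+1)
     = 12/(9*10) * (17^2/3 + 14.5^2/3 + 13.5^2/3) - 3*10
     = 0.133333 * 227.167 - 30
     = 0.288889.
Step 4: Ties present; correction factor C = 1 - 6/(9^3 - 9) = 0.991667. Corrected H = 0.288889 / 0.991667 = 0.291317.
Step 5: Under H0, H ~ chi^2(2); p-value = 0.864453.
Step 6: alpha = 0.05. fail to reject H0.

H = 0.2913, df = 2, p = 0.864453, fail to reject H0.


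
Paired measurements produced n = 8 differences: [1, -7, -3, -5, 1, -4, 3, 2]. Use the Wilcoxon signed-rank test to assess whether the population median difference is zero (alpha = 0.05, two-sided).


Step 1: Drop any zero differences (none here) and take |d_i|.
|d| = [1, 7, 3, 5, 1, 4, 3, 2]
Step 2: Midrank |d_i| (ties get averaged ranks).
ranks: |1|->1.5, |7|->8, |3|->4.5, |5|->7, |1|->1.5, |4|->6, |3|->4.5, |2|->3
Step 3: Attach original signs; sum ranks with positive sign and with negative sign.
W+ = 1.5 + 1.5 + 4.5 + 3 = 10.5
W- = 8 + 4.5 + 7 + 6 = 25.5
(Check: W+ + W- = 36 should equal n(n+1)/2 = 36.)
Step 4: Test statistic W = min(W+, W-) = 10.5.
Step 5: Ties in |d|, so use the tie-corrected normal approximation.
        E[W] = n(n+1)/4 = 8*9/4 = 18.
        Tie groups: |d|=1 (t=2), |d|=3 (t=2); sum(t^3 - t) = 12.
        Var[W] = n(n+1)(2n+1)/24 - sum(t^3-t)/48 = 1224/24 - 12/48 = 50.75.
        z = (W - E[W]) / sqrt(Var[W]) = (10.5 - 18) / 7.1239 = -1.0528.
        Two-sided p = 2*Phi(z) = 0.292436.
Step 6: alpha = 0.05. fail to reject H0.

W+ = 10.5, W- = 25.5, W = min = 10.5, p = 0.292436, fail to reject H0.


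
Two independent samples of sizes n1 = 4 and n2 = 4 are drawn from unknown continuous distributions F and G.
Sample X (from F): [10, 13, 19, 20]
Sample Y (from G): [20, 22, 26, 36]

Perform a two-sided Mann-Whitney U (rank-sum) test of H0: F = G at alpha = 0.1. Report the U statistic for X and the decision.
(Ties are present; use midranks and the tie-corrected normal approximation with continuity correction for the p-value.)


Step 1: Combine and sort all 8 observations; assign midranks.
sorted (value, group): (10,X), (13,X), (19,X), (20,X), (20,Y), (22,Y), (26,Y), (36,Y)
ranks: 10->1, 13->2, 19->3, 20->4.5, 20->4.5, 22->6, 26->7, 36->8
Step 2: Rank sum for X: R1 = 1 + 2 + 3 + 4.5 = 10.5.
Step 3: U_X = R1 - n1(n1+1)/2 = 10.5 - 4*5/2 = 10.5 - 10 = 0.5.
       U_Y = n1*n2 - U_X = 16 - 0.5 = 15.5.
Step 4: Ties are present, so use the tie-corrected normal approximation (with continuity correction) for the p-value.
Step 5: p-value = 0.042066; compare to alpha = 0.1. reject H0.

U_X = 0.5, p = 0.042066, reject H0 at alpha = 0.1.


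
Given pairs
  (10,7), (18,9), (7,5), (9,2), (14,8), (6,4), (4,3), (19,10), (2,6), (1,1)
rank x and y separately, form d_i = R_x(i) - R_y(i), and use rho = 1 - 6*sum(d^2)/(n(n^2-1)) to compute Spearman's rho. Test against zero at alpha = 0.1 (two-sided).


Step 1: Rank x and y separately (midranks; no ties here).
rank(x): 10->7, 18->9, 7->5, 9->6, 14->8, 6->4, 4->3, 19->10, 2->2, 1->1
rank(y): 7->7, 9->9, 5->5, 2->2, 8->8, 4->4, 3->3, 10->10, 6->6, 1->1
Step 2: d_i = R_x(i) - R_y(i); compute d_i^2.
  (7-7)^2=0, (9-9)^2=0, (5-5)^2=0, (6-2)^2=16, (8-8)^2=0, (4-4)^2=0, (3-3)^2=0, (10-10)^2=0, (2-6)^2=16, (1-1)^2=0
sum(d^2) = 32.
Step 3: rho = 1 - 6*32 / (10*(10^2 - 1)) = 1 - 192/990 = 0.806061.
Step 4: Under H0, t = rho * sqrt((n-2)/(1-rho^2)) = 3.8522 ~ t(8).
Step 5: Two-sided p-value from the t-distribution with 8 df = 0.004862.
Step 6: alpha = 0.1. reject H0.

rho = 0.8061, p = 0.004862, reject H0 at alpha = 0.1.


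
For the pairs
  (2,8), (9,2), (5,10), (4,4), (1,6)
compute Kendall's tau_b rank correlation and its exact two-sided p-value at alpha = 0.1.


Step 1: Enumerate the 10 unordered pairs (i,j) with i<j and classify each by sign(x_j-x_i) * sign(y_j-y_i).
  (1,2):dx=+7,dy=-6->D; (1,3):dx=+3,dy=+2->C; (1,4):dx=+2,dy=-4->D; (1,5):dx=-1,dy=-2->C
  (2,3):dx=-4,dy=+8->D; (2,4):dx=-5,dy=+2->D; (2,5):dx=-8,dy=+4->D; (3,4):dx=-1,dy=-6->C
  (3,5):dx=-4,dy=-4->C; (4,5):dx=-3,dy=+2->D
Step 2: C = 4, D = 6, total pairs = 10.
Step 3: tau = (C - D)/(n(n-1)/2) = (4 - 6)/10 = -0.200000.
Step 4: Exact two-sided p-value (enumerate n! = 120 permutations of y under H0): p = 0.816667.
Step 5: alpha = 0.1. fail to reject H0.

tau_b = -0.2000 (C=4, D=6), p = 0.816667, fail to reject H0.


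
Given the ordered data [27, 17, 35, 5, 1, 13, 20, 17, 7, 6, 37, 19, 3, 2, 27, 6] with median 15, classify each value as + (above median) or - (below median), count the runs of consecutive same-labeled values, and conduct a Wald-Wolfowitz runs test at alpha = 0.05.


Step 1: Compute median = 15; label A = above, B = below.
Labels in order: AAABBBAABBAABBAB  (n_A = 8, n_B = 8)
Step 2: Count runs R = 8.
Step 3: Under H0 (random ordering), E[R] = 2*n_A*n_B/(n_A+n_B) + 1 = 2*8*8/16 + 1 = 9.0000.
        Var[R] = 2*n_A*n_B*(2*n_A*n_B - n_A - n_B) / ((n_A+n_B)^2 * (n_A+n_B-1)) = 14336/3840 = 3.7333.
        SD[R] = 1.9322.
Step 4: Continuity-corrected z = (R + 0.5 - E[R]) / SD[R] = (8 + 0.5 - 9.0000) / 1.9322 = -0.2588.
Step 5: Two-sided p-value via normal approximation = 2*(1 - Phi(|z|)) = 0.795809.
Step 6: alpha = 0.05. fail to reject H0.

R = 8, z = -0.2588, p = 0.795809, fail to reject H0.


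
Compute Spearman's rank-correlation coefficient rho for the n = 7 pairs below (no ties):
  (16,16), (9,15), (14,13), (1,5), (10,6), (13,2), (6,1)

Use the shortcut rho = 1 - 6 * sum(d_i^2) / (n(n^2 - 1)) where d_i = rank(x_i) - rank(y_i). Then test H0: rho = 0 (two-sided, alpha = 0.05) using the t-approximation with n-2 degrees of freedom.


Step 1: Rank x and y separately (midranks; no ties here).
rank(x): 16->7, 9->3, 14->6, 1->1, 10->4, 13->5, 6->2
rank(y): 16->7, 15->6, 13->5, 5->3, 6->4, 2->2, 1->1
Step 2: d_i = R_x(i) - R_y(i); compute d_i^2.
  (7-7)^2=0, (3-6)^2=9, (6-5)^2=1, (1-3)^2=4, (4-4)^2=0, (5-2)^2=9, (2-1)^2=1
sum(d^2) = 24.
Step 3: rho = 1 - 6*24 / (7*(7^2 - 1)) = 1 - 144/336 = 0.571429.
Step 4: Under H0, t = rho * sqrt((n-2)/(1-rho^2)) = 1.5570 ~ t(5).
Step 5: Two-sided p-value from the t-distribution with 5 df = 0.180202.
Step 6: alpha = 0.05. fail to reject H0.

rho = 0.5714, p = 0.180202, fail to reject H0 at alpha = 0.05.


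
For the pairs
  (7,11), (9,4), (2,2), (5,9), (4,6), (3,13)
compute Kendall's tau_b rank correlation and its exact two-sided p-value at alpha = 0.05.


Step 1: Enumerate the 15 unordered pairs (i,j) with i<j and classify each by sign(x_j-x_i) * sign(y_j-y_i).
  (1,2):dx=+2,dy=-7->D; (1,3):dx=-5,dy=-9->C; (1,4):dx=-2,dy=-2->C; (1,5):dx=-3,dy=-5->C
  (1,6):dx=-4,dy=+2->D; (2,3):dx=-7,dy=-2->C; (2,4):dx=-4,dy=+5->D; (2,5):dx=-5,dy=+2->D
  (2,6):dx=-6,dy=+9->D; (3,4):dx=+3,dy=+7->C; (3,5):dx=+2,dy=+4->C; (3,6):dx=+1,dy=+11->C
  (4,5):dx=-1,dy=-3->C; (4,6):dx=-2,dy=+4->D; (5,6):dx=-1,dy=+7->D
Step 2: C = 8, D = 7, total pairs = 15.
Step 3: tau = (C - D)/(n(n-1)/2) = (8 - 7)/15 = 0.066667.
Step 4: Exact two-sided p-value (enumerate n! = 720 permutations of y under H0): p = 1.000000.
Step 5: alpha = 0.05. fail to reject H0.

tau_b = 0.0667 (C=8, D=7), p = 1.000000, fail to reject H0.


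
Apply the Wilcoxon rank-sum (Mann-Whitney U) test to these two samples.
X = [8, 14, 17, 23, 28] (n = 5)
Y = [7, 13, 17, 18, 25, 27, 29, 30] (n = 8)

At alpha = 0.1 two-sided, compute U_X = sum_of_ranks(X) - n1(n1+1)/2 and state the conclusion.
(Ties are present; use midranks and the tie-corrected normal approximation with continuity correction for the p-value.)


Step 1: Combine and sort all 13 observations; assign midranks.
sorted (value, group): (7,Y), (8,X), (13,Y), (14,X), (17,X), (17,Y), (18,Y), (23,X), (25,Y), (27,Y), (28,X), (29,Y), (30,Y)
ranks: 7->1, 8->2, 13->3, 14->4, 17->5.5, 17->5.5, 18->7, 23->8, 25->9, 27->10, 28->11, 29->12, 30->13
Step 2: Rank sum for X: R1 = 2 + 4 + 5.5 + 8 + 11 = 30.5.
Step 3: U_X = R1 - n1(n1+1)/2 = 30.5 - 5*6/2 = 30.5 - 15 = 15.5.
       U_Y = n1*n2 - U_X = 40 - 15.5 = 24.5.
Step 4: Ties are present, so use the tie-corrected normal approximation (with continuity correction) for the p-value.
Step 5: p-value = 0.557643; compare to alpha = 0.1. fail to reject H0.

U_X = 15.5, p = 0.557643, fail to reject H0 at alpha = 0.1.


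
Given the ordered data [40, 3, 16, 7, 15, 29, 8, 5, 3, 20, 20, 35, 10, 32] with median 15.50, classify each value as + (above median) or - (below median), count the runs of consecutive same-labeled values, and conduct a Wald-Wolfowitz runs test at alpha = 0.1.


Step 1: Compute median = 15.50; label A = above, B = below.
Labels in order: ABABBABBBAAABA  (n_A = 7, n_B = 7)
Step 2: Count runs R = 9.
Step 3: Under H0 (random ordering), E[R] = 2*n_A*n_B/(n_A+n_B) + 1 = 2*7*7/14 + 1 = 8.0000.
        Var[R] = 2*n_A*n_B*(2*n_A*n_B - n_A - n_B) / ((n_A+n_B)^2 * (n_A+n_B-1)) = 8232/2548 = 3.2308.
        SD[R] = 1.7974.
Step 4: Continuity-corrected z = (R - 0.5 - E[R]) / SD[R] = (9 - 0.5 - 8.0000) / 1.7974 = 0.2782.
Step 5: Two-sided p-value via normal approximation = 2*(1 - Phi(|z|)) = 0.780879.
Step 6: alpha = 0.1. fail to reject H0.

R = 9, z = 0.2782, p = 0.780879, fail to reject H0.


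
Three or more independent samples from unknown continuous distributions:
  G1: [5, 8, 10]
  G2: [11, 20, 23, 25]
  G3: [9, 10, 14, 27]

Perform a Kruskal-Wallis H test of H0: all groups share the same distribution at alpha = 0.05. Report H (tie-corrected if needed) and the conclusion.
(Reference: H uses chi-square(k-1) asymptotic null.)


Step 1: Combine all N = 11 observations and assign midranks.
sorted (value, group, rank): (5,G1,1), (8,G1,2), (9,G3,3), (10,G1,4.5), (10,G3,4.5), (11,G2,6), (14,G3,7), (20,G2,8), (23,G2,9), (25,G2,10), (27,G3,11)
Step 2: Sum ranks within each group.
R_1 = 7.5 (n_1 = 3)
R_2 = 33 (n_2 = 4)
R_3 = 25.5 (n_3 = 4)
Step 3: H = 12/(N(N+1)) * sum(R_i^2/n_i) - 3(N+1)
     = 12/(11*12) * (7.5^2/3 + 33^2/4 + 25.5^2/4) - 3*12
     = 0.090909 * 453.562 - 36
     = 5.232955.
Step 4: Ties present; correction factor C = 1 - 6/(11^3 - 11) = 0.995455. Corrected H = 5.232955 / 0.995455 = 5.256849.
Step 5: Under H0, H ~ chi^2(2); p-value = 0.072192.
Step 6: alpha = 0.05. fail to reject H0.

H = 5.2568, df = 2, p = 0.072192, fail to reject H0.


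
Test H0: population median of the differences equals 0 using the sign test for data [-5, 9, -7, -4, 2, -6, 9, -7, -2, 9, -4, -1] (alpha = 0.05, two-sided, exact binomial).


Step 1: Discard zero differences. Original n = 12; n_eff = number of nonzero differences = 12.
Nonzero differences (with sign): -5, +9, -7, -4, +2, -6, +9, -7, -2, +9, -4, -1
Step 2: Count signs: positive = 4, negative = 8.
Step 3: Under H0: P(positive) = 0.5, so the number of positives S ~ Bin(12, 0.5).
Step 4: Two-sided exact p-value = sum of Bin(12,0.5) probabilities at or below the observed probability = 0.387695.
Step 5: alpha = 0.05. fail to reject H0.

n_eff = 12, pos = 4, neg = 8, p = 0.387695, fail to reject H0.


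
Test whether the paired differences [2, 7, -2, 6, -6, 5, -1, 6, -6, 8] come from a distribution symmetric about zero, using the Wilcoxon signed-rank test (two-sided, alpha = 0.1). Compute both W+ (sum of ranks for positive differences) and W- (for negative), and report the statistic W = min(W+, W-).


Step 1: Drop any zero differences (none here) and take |d_i|.
|d| = [2, 7, 2, 6, 6, 5, 1, 6, 6, 8]
Step 2: Midrank |d_i| (ties get averaged ranks).
ranks: |2|->2.5, |7|->9, |2|->2.5, |6|->6.5, |6|->6.5, |5|->4, |1|->1, |6|->6.5, |6|->6.5, |8|->10
Step 3: Attach original signs; sum ranks with positive sign and with negative sign.
W+ = 2.5 + 9 + 6.5 + 4 + 6.5 + 10 = 38.5
W- = 2.5 + 6.5 + 1 + 6.5 = 16.5
(Check: W+ + W- = 55 should equal n(n+1)/2 = 55.)
Step 4: Test statistic W = min(W+, W-) = 16.5.
Step 5: Ties in |d|, so use the tie-corrected normal approximation.
        E[W] = n(n+1)/4 = 10*11/4 = 27.5.
        Tie groups: |d|=2 (t=2), |d|=6 (t=4); sum(t^3 - t) = 66.
        Var[W] = n(n+1)(2n+1)/24 - sum(t^3-t)/48 = 2310/24 - 66/48 = 94.875.
        z = (W - E[W]) / sqrt(Var[W]) = (16.5 - 27.5) / 9.7404 = -1.1293.
        Two-sided p = 2*Phi(z) = 0.258763.
Step 6: alpha = 0.1. fail to reject H0.

W+ = 38.5, W- = 16.5, W = min = 16.5, p = 0.258763, fail to reject H0.


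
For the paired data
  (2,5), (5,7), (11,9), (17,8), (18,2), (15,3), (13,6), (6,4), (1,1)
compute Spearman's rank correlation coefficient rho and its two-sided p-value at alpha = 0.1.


Step 1: Rank x and y separately (midranks; no ties here).
rank(x): 2->2, 5->3, 11->5, 17->8, 18->9, 15->7, 13->6, 6->4, 1->1
rank(y): 5->5, 7->7, 9->9, 8->8, 2->2, 3->3, 6->6, 4->4, 1->1
Step 2: d_i = R_x(i) - R_y(i); compute d_i^2.
  (2-5)^2=9, (3-7)^2=16, (5-9)^2=16, (8-8)^2=0, (9-2)^2=49, (7-3)^2=16, (6-6)^2=0, (4-4)^2=0, (1-1)^2=0
sum(d^2) = 106.
Step 3: rho = 1 - 6*106 / (9*(9^2 - 1)) = 1 - 636/720 = 0.116667.
Step 4: Under H0, t = rho * sqrt((n-2)/(1-rho^2)) = 0.3108 ~ t(7).
Step 5: Two-sided p-value from the t-distribution with 7 df = 0.765008.
Step 6: alpha = 0.1. fail to reject H0.

rho = 0.1167, p = 0.765008, fail to reject H0 at alpha = 0.1.


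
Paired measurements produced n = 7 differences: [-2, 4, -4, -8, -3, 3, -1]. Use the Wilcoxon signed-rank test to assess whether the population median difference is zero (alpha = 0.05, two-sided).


Step 1: Drop any zero differences (none here) and take |d_i|.
|d| = [2, 4, 4, 8, 3, 3, 1]
Step 2: Midrank |d_i| (ties get averaged ranks).
ranks: |2|->2, |4|->5.5, |4|->5.5, |8|->7, |3|->3.5, |3|->3.5, |1|->1
Step 3: Attach original signs; sum ranks with positive sign and with negative sign.
W+ = 5.5 + 3.5 = 9
W- = 2 + 5.5 + 7 + 3.5 + 1 = 19
(Check: W+ + W- = 28 should equal n(n+1)/2 = 28.)
Step 4: Test statistic W = min(W+, W-) = 9.
Step 5: Ties in |d|, so use the tie-corrected normal approximation.
        E[W] = n(n+1)/4 = 7*8/4 = 14.
        Tie groups: |d|=3 (t=2), |d|=4 (t=2); sum(t^3 - t) = 12.
        Var[W] = n(n+1)(2n+1)/24 - sum(t^3-t)/48 = 840/24 - 12/48 = 34.75.
        z = (W - E[W]) / sqrt(Var[W]) = (9 - 14) / 5.8949 = -0.8482.
        Two-sided p = 2*Phi(z) = 0.396333.
Step 6: alpha = 0.05. fail to reject H0.

W+ = 9, W- = 19, W = min = 9, p = 0.396333, fail to reject H0.


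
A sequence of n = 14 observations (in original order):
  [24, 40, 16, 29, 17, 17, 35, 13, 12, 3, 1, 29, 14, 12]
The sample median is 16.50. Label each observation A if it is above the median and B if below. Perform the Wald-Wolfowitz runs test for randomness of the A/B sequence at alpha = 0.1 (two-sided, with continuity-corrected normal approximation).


Step 1: Compute median = 16.50; label A = above, B = below.
Labels in order: AABAAAABBBBABB  (n_A = 7, n_B = 7)
Step 2: Count runs R = 6.
Step 3: Under H0 (random ordering), E[R] = 2*n_A*n_B/(n_A+n_B) + 1 = 2*7*7/14 + 1 = 8.0000.
        Var[R] = 2*n_A*n_B*(2*n_A*n_B - n_A - n_B) / ((n_A+n_B)^2 * (n_A+n_B-1)) = 8232/2548 = 3.2308.
        SD[R] = 1.7974.
Step 4: Continuity-corrected z = (R + 0.5 - E[R]) / SD[R] = (6 + 0.5 - 8.0000) / 1.7974 = -0.8345.
Step 5: Two-sided p-value via normal approximation = 2*(1 - Phi(|z|)) = 0.403986.
Step 6: alpha = 0.1. fail to reject H0.

R = 6, z = -0.8345, p = 0.403986, fail to reject H0.


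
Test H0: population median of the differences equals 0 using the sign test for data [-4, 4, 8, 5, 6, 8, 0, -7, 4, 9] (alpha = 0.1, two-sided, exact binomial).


Step 1: Discard zero differences. Original n = 10; n_eff = number of nonzero differences = 9.
Nonzero differences (with sign): -4, +4, +8, +5, +6, +8, -7, +4, +9
Step 2: Count signs: positive = 7, negative = 2.
Step 3: Under H0: P(positive) = 0.5, so the number of positives S ~ Bin(9, 0.5).
Step 4: Two-sided exact p-value = sum of Bin(9,0.5) probabilities at or below the observed probability = 0.179688.
Step 5: alpha = 0.1. fail to reject H0.

n_eff = 9, pos = 7, neg = 2, p = 0.179688, fail to reject H0.


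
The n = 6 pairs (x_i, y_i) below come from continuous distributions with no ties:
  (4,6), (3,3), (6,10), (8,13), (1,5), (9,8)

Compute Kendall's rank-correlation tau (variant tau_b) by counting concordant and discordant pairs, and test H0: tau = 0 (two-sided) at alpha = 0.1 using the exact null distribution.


Step 1: Enumerate the 15 unordered pairs (i,j) with i<j and classify each by sign(x_j-x_i) * sign(y_j-y_i).
  (1,2):dx=-1,dy=-3->C; (1,3):dx=+2,dy=+4->C; (1,4):dx=+4,dy=+7->C; (1,5):dx=-3,dy=-1->C
  (1,6):dx=+5,dy=+2->C; (2,3):dx=+3,dy=+7->C; (2,4):dx=+5,dy=+10->C; (2,5):dx=-2,dy=+2->D
  (2,6):dx=+6,dy=+5->C; (3,4):dx=+2,dy=+3->C; (3,5):dx=-5,dy=-5->C; (3,6):dx=+3,dy=-2->D
  (4,5):dx=-7,dy=-8->C; (4,6):dx=+1,dy=-5->D; (5,6):dx=+8,dy=+3->C
Step 2: C = 12, D = 3, total pairs = 15.
Step 3: tau = (C - D)/(n(n-1)/2) = (12 - 3)/15 = 0.600000.
Step 4: Exact two-sided p-value (enumerate n! = 720 permutations of y under H0): p = 0.136111.
Step 5: alpha = 0.1. fail to reject H0.

tau_b = 0.6000 (C=12, D=3), p = 0.136111, fail to reject H0.


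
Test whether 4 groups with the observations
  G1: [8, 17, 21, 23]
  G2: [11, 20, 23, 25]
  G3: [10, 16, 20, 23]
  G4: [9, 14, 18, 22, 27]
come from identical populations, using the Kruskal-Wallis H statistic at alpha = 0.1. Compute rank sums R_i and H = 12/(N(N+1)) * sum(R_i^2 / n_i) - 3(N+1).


Step 1: Combine all N = 17 observations and assign midranks.
sorted (value, group, rank): (8,G1,1), (9,G4,2), (10,G3,3), (11,G2,4), (14,G4,5), (16,G3,6), (17,G1,7), (18,G4,8), (20,G2,9.5), (20,G3,9.5), (21,G1,11), (22,G4,12), (23,G1,14), (23,G2,14), (23,G3,14), (25,G2,16), (27,G4,17)
Step 2: Sum ranks within each group.
R_1 = 33 (n_1 = 4)
R_2 = 43.5 (n_2 = 4)
R_3 = 32.5 (n_3 = 4)
R_4 = 44 (n_4 = 5)
Step 3: H = 12/(N(N+1)) * sum(R_i^2/n_i) - 3(N+1)
     = 12/(17*18) * (33^2/4 + 43.5^2/4 + 32.5^2/4 + 44^2/5) - 3*18
     = 0.039216 * 1396.58 - 54
     = 0.767647.
Step 4: Ties present; correction factor C = 1 - 30/(17^3 - 17) = 0.993873. Corrected H = 0.767647 / 0.993873 = 0.772380.
Step 5: Under H0, H ~ chi^2(3); p-value = 0.856061.
Step 6: alpha = 0.1. fail to reject H0.

H = 0.7724, df = 3, p = 0.856061, fail to reject H0.


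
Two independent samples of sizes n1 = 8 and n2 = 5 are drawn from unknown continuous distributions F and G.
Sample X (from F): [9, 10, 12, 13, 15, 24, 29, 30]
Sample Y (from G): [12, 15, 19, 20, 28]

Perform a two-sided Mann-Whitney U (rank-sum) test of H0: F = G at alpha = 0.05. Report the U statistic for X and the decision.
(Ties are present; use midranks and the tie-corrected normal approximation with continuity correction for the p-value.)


Step 1: Combine and sort all 13 observations; assign midranks.
sorted (value, group): (9,X), (10,X), (12,X), (12,Y), (13,X), (15,X), (15,Y), (19,Y), (20,Y), (24,X), (28,Y), (29,X), (30,X)
ranks: 9->1, 10->2, 12->3.5, 12->3.5, 13->5, 15->6.5, 15->6.5, 19->8, 20->9, 24->10, 28->11, 29->12, 30->13
Step 2: Rank sum for X: R1 = 1 + 2 + 3.5 + 5 + 6.5 + 10 + 12 + 13 = 53.
Step 3: U_X = R1 - n1(n1+1)/2 = 53 - 8*9/2 = 53 - 36 = 17.
       U_Y = n1*n2 - U_X = 40 - 17 = 23.
Step 4: Ties are present, so use the tie-corrected normal approximation (with continuity correction) for the p-value.
Step 5: p-value = 0.713640; compare to alpha = 0.05. fail to reject H0.

U_X = 17, p = 0.713640, fail to reject H0 at alpha = 0.05.
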